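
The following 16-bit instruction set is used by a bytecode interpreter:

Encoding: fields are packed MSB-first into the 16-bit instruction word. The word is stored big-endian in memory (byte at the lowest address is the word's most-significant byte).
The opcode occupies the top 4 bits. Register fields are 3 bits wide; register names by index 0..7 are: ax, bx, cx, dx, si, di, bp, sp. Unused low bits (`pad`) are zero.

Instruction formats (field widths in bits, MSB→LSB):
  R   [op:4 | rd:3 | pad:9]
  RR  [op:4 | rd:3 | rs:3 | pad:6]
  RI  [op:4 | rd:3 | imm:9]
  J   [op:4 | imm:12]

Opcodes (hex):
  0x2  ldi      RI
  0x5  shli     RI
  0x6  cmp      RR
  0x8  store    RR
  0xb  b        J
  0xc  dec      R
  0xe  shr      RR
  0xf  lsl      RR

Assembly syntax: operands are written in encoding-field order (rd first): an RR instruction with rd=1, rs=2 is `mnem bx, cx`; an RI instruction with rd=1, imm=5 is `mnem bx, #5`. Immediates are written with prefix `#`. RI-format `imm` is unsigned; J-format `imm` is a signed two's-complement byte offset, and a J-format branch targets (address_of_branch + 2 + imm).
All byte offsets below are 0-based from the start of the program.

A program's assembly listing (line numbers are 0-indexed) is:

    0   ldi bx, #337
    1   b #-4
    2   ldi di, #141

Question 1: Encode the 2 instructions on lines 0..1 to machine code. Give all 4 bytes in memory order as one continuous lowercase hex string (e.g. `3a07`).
2351bffc

0. ldi fields op=0x2:4|rd=1:3|imm=337:9 → word 2351h → 23 51
1. b fields op=0xb:4|imm=-4:12 → word bffch → bf fc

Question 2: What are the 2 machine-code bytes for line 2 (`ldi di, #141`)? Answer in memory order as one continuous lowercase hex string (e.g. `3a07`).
2. ldi fields op=0x2:4|rd=5:3|imm=141:9 → word 2a8dh → 2a 8d

2a8d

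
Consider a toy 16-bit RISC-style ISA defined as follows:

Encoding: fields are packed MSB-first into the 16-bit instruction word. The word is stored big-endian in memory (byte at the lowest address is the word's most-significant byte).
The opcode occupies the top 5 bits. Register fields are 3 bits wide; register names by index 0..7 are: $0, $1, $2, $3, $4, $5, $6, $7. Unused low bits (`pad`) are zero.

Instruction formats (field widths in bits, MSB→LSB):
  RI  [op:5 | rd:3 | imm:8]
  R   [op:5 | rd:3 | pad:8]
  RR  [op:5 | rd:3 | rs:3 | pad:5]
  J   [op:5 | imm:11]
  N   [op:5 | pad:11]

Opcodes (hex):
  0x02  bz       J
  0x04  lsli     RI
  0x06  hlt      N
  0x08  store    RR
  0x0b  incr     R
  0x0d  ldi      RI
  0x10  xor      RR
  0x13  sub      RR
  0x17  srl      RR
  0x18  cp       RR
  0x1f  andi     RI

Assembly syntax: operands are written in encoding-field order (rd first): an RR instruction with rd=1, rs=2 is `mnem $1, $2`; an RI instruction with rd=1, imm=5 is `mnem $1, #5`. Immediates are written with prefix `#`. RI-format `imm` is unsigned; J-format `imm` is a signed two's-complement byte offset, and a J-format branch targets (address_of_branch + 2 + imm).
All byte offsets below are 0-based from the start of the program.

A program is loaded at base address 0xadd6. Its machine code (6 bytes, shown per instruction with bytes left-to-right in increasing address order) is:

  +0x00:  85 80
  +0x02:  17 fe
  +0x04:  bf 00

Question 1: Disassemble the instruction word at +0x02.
@+02  big-endian(17 fe) = 0x17fe
  opcode bits[15:11]=0x2: bz/J
  [10:0] imm=2046 (s11→-2) = #-2

bz #-2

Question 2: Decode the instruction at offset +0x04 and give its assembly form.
@+04  big-endian(bf 00) = 0xbf00
  top 5b → 0x17 → srl [RR]
  rd@[10:8]=0x7 ⇒ $7
  rs@[7:5]=0x0 ⇒ $0

srl $7, $0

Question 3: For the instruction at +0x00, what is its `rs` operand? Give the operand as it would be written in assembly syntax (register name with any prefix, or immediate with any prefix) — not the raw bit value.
$4

off 0x00: read 85 80 as big → 0x8580
  opcode bits[15:11]=0x10: xor/RR
  [10:8] rd=5 = $5
  [7:5] rs=4 = $4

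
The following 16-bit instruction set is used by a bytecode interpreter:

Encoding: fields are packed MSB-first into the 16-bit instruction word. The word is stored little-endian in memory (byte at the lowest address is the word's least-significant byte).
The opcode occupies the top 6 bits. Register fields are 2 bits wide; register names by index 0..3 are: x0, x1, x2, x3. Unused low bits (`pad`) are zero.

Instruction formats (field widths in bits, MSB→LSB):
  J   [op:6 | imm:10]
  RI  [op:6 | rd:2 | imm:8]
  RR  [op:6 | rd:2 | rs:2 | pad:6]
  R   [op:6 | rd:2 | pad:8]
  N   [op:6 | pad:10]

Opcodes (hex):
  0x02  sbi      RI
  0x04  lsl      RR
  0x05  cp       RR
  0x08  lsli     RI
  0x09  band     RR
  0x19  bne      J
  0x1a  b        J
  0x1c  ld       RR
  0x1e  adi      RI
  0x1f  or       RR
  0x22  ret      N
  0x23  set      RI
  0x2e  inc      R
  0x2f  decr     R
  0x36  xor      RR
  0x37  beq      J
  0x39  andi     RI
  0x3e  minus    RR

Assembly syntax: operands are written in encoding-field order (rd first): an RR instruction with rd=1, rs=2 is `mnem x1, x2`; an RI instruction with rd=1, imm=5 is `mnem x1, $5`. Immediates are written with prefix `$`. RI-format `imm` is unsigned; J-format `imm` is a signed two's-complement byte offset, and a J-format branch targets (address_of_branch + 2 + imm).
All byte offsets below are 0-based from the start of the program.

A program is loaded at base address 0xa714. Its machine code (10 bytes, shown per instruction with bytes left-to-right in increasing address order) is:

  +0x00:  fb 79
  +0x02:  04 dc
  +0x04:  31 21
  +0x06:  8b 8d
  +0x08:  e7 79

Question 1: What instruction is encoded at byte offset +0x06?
+0x06: 8b 8d ⇒ word 0x8d8b (little)
  op=0x8d8b>>10=0x23 ⇒ set (RI)
  [9:8] rd=1 = x1
  [7:0] imm=139 = $139

set x1, $139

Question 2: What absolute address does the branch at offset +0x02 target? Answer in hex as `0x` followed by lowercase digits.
0xa71c

[02] 04 dc → 0xdc04
  op=0xdc04>>10=0x37 ⇒ beq (J)
  imm: (w>>0)&0x3ff=0x4 → $4
  target = base 0xa714 + off 0x02 + 2 + imm 4 = 0xa71c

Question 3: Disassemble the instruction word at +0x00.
adi x1, $251

@+00  little-endian(fb 79) = 0x79fb
  opcode bits[15:10]=0x1e: adi/RI
  [9:8] rd=1 = x1
  [7:0] imm=251 = $251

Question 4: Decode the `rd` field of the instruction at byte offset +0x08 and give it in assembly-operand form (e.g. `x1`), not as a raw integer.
x1

+0x08: e7 79 ⇒ word 0x79e7 (little)
  top 6b → 0x1e → adi [RI]
  rd@[9:8]=0x1 ⇒ x1
  imm@[7:0]=0xe7 ⇒ $231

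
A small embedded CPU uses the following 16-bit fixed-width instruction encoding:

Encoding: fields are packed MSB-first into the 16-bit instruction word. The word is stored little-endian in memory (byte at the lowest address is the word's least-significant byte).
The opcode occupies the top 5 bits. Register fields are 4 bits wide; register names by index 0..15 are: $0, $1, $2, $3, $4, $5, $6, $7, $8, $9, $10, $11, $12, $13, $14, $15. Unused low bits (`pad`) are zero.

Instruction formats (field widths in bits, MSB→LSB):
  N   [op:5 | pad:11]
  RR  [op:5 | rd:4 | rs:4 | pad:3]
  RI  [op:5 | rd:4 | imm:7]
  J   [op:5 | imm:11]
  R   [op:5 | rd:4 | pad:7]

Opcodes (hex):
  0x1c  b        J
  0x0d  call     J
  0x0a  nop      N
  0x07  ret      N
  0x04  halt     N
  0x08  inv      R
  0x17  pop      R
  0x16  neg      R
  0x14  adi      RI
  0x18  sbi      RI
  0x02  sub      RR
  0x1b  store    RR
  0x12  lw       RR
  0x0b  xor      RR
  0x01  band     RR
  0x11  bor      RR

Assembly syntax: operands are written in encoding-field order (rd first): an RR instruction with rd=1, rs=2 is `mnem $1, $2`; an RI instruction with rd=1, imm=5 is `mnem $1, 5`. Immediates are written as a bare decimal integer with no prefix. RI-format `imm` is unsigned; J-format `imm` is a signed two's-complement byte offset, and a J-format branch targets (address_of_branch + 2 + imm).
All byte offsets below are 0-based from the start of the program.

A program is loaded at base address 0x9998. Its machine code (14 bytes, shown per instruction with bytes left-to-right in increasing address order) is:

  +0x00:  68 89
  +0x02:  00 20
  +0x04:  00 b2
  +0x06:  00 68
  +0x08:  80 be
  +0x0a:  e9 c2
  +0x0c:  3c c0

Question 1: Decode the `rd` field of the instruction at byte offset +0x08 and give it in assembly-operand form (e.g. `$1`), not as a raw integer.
[08] 80 be → 0xbe80
  top 5b → 0x17 → pop [R]
  [10:7] rd=13 = $13

$13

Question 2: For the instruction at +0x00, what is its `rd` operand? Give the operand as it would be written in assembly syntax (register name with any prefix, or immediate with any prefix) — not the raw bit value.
$2

@+00  little-endian(68 89) = 0x8968
  op=0x8968>>11=0x11 ⇒ bor (RR)
  rd: (w>>7)&0xf=0x2 → $2
  rs: (w>>3)&0xf=0xd → $13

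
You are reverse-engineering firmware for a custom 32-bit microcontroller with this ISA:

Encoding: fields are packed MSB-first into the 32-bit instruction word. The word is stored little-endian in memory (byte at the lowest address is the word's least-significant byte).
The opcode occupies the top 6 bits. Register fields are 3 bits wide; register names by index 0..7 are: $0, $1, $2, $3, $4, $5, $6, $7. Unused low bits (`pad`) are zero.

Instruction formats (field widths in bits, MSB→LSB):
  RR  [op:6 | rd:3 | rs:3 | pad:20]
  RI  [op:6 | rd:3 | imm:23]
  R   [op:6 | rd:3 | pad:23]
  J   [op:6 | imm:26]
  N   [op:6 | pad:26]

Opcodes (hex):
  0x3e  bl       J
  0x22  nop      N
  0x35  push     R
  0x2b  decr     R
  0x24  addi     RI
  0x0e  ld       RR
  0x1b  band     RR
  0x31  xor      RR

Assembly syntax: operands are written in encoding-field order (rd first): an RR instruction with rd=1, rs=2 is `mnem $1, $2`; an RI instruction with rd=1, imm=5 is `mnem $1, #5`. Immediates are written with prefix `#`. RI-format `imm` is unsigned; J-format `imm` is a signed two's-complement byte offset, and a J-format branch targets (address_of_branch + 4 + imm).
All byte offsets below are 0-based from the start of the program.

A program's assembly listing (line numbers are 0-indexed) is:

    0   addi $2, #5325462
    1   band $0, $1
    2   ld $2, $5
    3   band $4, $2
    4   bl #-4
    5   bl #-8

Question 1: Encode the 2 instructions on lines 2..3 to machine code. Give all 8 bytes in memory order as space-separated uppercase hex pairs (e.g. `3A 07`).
00 00 50 39 00 00 20 6E

line 2 (ld): pack op=0xe:6|rd=2:3|rs=5:3|pad=0:20 = 0x39500000; little→ 00 00 50 39
line 3 (band): pack op=0x1b:6|rd=4:3|rs=2:3|pad=0:20 = 0x6e200000; little→ 00 00 20 6e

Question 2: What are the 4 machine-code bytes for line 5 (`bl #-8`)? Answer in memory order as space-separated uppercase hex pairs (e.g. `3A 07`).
F8 FF FF FB

L5: bl op=0x3e:6|imm=-8:26 ⇒ 0xfbfffff8 ⇒ little f8 ff ff fb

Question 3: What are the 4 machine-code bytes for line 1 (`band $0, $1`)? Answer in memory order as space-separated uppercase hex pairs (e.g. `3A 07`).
L1: band op=0x1b:6|rd=0:3|rs=1:3|pad=0:20 ⇒ 0x6c100000 ⇒ little 00 00 10 6c

00 00 10 6C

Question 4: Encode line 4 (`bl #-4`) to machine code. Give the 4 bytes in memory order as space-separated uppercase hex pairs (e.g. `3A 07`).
4. bl fields op=0x3e:6|imm=-4:26 → word fbfffffch → fc ff ff fb

FC FF FF FB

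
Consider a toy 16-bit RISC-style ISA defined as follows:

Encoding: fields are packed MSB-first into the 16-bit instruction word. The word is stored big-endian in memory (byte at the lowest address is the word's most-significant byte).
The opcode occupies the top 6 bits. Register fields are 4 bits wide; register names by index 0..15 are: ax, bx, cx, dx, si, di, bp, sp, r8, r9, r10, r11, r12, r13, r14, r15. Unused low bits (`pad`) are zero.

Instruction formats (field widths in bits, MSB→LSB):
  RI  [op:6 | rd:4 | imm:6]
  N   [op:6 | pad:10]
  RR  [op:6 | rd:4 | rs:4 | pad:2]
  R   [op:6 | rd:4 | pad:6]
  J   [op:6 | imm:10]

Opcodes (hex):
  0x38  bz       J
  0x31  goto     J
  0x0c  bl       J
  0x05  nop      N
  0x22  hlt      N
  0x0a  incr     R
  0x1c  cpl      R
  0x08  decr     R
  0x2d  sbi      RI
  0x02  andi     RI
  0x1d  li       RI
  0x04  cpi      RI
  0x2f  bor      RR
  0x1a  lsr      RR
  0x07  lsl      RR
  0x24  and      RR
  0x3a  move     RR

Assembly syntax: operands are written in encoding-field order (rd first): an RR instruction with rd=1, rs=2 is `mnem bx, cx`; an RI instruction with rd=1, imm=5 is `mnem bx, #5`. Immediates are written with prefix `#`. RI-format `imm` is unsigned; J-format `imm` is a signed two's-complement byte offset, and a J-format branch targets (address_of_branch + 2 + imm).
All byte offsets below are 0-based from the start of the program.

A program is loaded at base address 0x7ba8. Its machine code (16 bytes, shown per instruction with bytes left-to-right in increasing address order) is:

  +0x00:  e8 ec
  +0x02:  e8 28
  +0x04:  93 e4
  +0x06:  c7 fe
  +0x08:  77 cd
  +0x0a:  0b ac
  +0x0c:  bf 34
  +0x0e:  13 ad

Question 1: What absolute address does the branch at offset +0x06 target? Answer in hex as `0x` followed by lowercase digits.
[06] c7 fe → 0xc7fe
  top 6b → 0x31 → goto [J]
  imm: (w>>0)&0x3ff=0x3fe (s10→-2) → #-2
  target = base 0x7ba8 + off 0x06 + 2 + imm -2 = 0x7bae

0x7bae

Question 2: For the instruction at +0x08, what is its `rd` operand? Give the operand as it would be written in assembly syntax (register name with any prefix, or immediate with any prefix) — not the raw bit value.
r15

off 0x08: read 77 cd as big → 0x77cd
  op=0x77cd>>10=0x1d ⇒ li (RI)
  rd: (w>>6)&0xf=0xf → r15
  imm: (w>>0)&0x3f=0xd → #13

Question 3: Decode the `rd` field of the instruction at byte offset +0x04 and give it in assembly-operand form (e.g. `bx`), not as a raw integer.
r15

@+04  big-endian(93 e4) = 0x93e4
  top 6b → 0x24 → and [RR]
  rd: (w>>6)&0xf=0xf → r15
  rs: (w>>2)&0xf=0x9 → r9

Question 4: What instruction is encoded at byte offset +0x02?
move ax, r10

+0x02: e8 28 ⇒ word 0xe828 (big)
  opcode bits[15:10]=0x3a: move/RR
  rd@[9:6]=0x0 ⇒ ax
  rs@[5:2]=0xa ⇒ r10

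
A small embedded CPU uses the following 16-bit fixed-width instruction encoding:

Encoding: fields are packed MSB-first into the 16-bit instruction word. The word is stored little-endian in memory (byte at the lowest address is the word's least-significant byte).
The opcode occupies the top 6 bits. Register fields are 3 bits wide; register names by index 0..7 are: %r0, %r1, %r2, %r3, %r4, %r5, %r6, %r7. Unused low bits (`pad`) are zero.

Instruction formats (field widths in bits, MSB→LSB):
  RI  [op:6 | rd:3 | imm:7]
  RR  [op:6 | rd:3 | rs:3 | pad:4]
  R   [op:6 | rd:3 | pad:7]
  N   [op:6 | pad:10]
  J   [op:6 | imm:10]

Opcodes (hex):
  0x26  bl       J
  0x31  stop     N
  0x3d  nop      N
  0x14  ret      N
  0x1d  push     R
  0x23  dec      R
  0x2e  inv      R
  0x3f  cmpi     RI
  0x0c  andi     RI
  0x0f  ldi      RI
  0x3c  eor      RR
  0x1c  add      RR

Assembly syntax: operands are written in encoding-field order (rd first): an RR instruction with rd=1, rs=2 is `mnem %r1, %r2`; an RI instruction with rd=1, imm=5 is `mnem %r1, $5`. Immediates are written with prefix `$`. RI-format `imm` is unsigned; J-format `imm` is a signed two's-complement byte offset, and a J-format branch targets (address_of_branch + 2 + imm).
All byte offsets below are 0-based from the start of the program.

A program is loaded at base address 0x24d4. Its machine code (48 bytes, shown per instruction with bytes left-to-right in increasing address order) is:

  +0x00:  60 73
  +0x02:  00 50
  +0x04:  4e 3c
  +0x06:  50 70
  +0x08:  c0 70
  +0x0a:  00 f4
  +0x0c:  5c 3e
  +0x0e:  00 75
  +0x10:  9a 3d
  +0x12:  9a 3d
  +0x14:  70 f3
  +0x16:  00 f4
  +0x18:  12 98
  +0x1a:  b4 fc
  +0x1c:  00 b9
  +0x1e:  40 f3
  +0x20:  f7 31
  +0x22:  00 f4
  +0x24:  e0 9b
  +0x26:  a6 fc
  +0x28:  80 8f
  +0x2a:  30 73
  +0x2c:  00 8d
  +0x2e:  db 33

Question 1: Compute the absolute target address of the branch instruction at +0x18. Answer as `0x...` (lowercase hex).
off 0x18: read 12 98 as little → 0x9812
  opcode bits[15:10]=0x26: bl/J
  imm@[9:0]=0x12 ⇒ $18
  target = base 0x24d4 + off 0x18 + 2 + imm 18 = 0x2500

0x2500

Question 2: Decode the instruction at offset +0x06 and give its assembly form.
add %r0, %r5

@+06  little-endian(50 70) = 0x7050
  top 6b → 0x1c → add [RR]
  rd@[9:7]=0x0 ⇒ %r0
  rs@[6:4]=0x5 ⇒ %r5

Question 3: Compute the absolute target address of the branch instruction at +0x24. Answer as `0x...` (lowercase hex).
@+24  little-endian(e0 9b) = 0x9be0
  top 6b → 0x26 → bl [J]
  imm@[9:0]=0x3e0 (s10→-32) ⇒ $-32
  target = base 0x24d4 + off 0x24 + 2 + imm -32 = 0x24da

0x24da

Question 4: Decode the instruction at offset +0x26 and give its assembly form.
cmpi %r1, $38

+0x26: a6 fc ⇒ word 0xfca6 (little)
  op=0xfca6>>10=0x3f ⇒ cmpi (RI)
  rd: (w>>7)&0x7=0x1 → %r1
  imm: (w>>0)&0x7f=0x26 → $38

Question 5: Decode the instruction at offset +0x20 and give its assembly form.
off 0x20: read f7 31 as little → 0x31f7
  top 6b → 0xc → andi [RI]
  rd@[9:7]=0x3 ⇒ %r3
  imm@[6:0]=0x77 ⇒ $119

andi %r3, $119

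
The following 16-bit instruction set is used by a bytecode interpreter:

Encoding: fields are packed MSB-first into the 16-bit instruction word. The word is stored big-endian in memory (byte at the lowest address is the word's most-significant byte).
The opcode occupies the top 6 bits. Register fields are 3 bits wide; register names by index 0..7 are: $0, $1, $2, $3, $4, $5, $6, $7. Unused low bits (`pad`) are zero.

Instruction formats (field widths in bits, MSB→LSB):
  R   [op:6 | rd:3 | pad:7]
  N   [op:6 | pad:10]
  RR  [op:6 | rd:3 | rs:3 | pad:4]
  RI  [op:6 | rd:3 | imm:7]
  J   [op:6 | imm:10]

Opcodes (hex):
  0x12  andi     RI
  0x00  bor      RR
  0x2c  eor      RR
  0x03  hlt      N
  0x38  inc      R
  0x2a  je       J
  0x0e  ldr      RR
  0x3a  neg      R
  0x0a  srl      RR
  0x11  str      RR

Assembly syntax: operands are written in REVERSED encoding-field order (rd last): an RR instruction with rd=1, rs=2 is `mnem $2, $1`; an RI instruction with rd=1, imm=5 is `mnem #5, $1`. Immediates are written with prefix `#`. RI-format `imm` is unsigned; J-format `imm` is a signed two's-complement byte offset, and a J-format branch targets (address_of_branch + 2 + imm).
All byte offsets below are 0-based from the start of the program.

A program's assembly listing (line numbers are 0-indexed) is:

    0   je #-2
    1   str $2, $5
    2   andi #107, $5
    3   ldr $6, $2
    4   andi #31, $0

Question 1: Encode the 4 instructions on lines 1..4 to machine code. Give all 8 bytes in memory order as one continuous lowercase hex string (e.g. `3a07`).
L1: str op=0x11:6|rd=5:3|rs=2:3|pad=0:4 ⇒ 0x46a0 ⇒ big 46 a0
L2: andi op=0x12:6|rd=5:3|imm=107:7 ⇒ 0x4aeb ⇒ big 4a eb
L3: ldr op=0xe:6|rd=2:3|rs=6:3|pad=0:4 ⇒ 0x3960 ⇒ big 39 60
L4: andi op=0x12:6|rd=0:3|imm=31:7 ⇒ 0x481f ⇒ big 48 1f

46a04aeb3960481f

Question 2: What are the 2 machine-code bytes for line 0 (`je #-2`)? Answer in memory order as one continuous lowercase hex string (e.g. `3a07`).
line 0 (je): pack op=0x2a:6|imm=-2:10 = 0xabfe; big→ ab fe

abfe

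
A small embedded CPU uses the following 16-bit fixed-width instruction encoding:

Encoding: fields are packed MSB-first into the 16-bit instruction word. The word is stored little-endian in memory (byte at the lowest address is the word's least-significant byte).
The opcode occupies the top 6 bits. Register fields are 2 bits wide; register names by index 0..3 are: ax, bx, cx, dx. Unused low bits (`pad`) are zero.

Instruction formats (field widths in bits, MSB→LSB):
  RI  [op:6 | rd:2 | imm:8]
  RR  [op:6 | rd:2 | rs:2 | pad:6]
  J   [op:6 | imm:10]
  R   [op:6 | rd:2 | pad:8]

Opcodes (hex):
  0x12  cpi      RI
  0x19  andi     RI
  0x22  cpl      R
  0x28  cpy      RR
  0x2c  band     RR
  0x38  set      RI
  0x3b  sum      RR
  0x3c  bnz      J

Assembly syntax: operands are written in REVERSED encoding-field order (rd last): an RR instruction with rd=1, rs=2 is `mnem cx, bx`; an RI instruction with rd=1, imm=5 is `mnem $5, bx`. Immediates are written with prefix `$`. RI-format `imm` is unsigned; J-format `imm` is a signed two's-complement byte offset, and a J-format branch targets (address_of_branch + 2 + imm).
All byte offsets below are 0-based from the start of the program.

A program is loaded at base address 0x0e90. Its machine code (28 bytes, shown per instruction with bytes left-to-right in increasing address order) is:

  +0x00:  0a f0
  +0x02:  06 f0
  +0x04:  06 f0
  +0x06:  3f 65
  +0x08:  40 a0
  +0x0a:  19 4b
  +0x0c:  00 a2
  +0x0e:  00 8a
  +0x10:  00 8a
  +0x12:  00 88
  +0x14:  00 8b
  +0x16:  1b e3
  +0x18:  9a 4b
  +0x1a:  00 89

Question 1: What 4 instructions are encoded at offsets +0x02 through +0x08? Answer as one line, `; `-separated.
[02] 06 f0 → 0xf006
  top 6b → 0x3c → bnz [J]
  imm@[9:0]=0x6 ⇒ $6
[04] 06 f0 → 0xf006
  top 6b → 0x3c → bnz [J]
  imm@[9:0]=0x6 ⇒ $6
[06] 3f 65 → 0x653f
  top 6b → 0x19 → andi [RI]
  rd@[9:8]=0x1 ⇒ bx
  imm@[7:0]=0x3f ⇒ $63
[08] 40 a0 → 0xa040
  top 6b → 0x28 → cpy [RR]
  rd@[9:8]=0x0 ⇒ ax
  rs@[7:6]=0x1 ⇒ bx

bnz $6; bnz $6; andi $63, bx; cpy bx, ax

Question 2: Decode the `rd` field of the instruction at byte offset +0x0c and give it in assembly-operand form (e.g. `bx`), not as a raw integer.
cx

+0x0c: 00 a2 ⇒ word 0xa200 (little)
  opcode bits[15:10]=0x28: cpy/RR
  rd: (w>>8)&0x3=0x2 → cx
  rs: (w>>6)&0x3=0x0 → ax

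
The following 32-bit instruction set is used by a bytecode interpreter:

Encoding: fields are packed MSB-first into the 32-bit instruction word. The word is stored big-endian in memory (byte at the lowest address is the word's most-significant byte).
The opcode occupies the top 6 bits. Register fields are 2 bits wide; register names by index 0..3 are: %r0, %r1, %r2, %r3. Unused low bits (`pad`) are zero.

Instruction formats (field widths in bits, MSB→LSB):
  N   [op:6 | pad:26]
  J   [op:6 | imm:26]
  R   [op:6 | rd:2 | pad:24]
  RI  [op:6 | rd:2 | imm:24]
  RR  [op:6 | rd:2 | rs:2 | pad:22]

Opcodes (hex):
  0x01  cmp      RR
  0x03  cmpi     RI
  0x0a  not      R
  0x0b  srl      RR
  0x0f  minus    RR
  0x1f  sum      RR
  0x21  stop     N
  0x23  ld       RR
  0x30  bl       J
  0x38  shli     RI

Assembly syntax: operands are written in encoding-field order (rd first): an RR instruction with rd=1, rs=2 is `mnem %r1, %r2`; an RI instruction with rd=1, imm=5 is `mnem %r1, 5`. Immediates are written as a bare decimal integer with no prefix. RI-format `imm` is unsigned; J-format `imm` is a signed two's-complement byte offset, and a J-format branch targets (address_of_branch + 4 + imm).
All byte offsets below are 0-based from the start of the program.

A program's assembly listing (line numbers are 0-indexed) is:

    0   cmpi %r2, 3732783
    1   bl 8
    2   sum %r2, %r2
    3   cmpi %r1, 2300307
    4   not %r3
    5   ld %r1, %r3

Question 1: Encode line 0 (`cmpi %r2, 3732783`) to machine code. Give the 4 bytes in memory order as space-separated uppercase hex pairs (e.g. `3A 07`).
L0: cmpi op=0x3:6|rd=2:2|imm=3732783:24 ⇒ 0x0e38f52f ⇒ big 0e 38 f5 2f

0E 38 F5 2F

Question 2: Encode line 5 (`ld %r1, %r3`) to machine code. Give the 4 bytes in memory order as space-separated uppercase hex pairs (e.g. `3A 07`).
L5: ld op=0x23:6|rd=1:2|rs=3:2|pad=0:22 ⇒ 0x8dc00000 ⇒ big 8d c0 00 00

8D C0 00 00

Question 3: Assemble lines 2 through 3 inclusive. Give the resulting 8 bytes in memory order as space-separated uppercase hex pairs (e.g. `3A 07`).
7E 80 00 00 0D 23 19 93

L2: sum op=0x1f:6|rd=2:2|rs=2:2|pad=0:22 ⇒ 0x7e800000 ⇒ big 7e 80 00 00
L3: cmpi op=0x3:6|rd=1:2|imm=2300307:24 ⇒ 0x0d231993 ⇒ big 0d 23 19 93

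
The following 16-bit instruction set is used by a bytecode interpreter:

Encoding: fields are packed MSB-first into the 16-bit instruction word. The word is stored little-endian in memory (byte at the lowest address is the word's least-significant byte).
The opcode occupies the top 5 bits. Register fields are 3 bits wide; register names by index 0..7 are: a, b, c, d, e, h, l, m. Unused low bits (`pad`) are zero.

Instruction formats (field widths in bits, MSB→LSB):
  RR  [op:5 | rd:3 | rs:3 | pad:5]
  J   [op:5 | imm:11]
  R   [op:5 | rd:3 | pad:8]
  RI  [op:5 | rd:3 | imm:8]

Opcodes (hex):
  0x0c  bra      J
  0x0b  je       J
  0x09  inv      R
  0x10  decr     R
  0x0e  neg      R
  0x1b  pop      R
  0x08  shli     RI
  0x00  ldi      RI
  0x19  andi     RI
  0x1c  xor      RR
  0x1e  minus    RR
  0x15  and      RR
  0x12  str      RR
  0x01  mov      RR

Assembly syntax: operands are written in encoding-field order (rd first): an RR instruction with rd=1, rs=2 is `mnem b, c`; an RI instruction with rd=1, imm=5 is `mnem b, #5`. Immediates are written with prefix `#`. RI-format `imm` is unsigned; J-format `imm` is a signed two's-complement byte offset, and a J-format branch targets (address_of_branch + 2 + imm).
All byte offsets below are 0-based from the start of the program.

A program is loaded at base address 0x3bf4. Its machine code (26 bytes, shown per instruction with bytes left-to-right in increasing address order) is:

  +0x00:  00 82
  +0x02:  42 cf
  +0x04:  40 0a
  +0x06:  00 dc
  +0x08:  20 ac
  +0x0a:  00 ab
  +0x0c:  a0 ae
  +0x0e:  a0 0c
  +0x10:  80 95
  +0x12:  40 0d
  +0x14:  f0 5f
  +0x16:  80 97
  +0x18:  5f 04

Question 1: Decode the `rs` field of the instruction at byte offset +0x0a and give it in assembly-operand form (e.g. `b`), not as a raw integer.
@+0a  little-endian(00 ab) = 0xab00
  opcode bits[15:11]=0x15: and/RR
  [10:8] rd=3 = d
  [7:5] rs=0 = a

a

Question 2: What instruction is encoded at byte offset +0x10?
str h, e

off 0x10: read 80 95 as little → 0x9580
  top 5b → 0x12 → str [RR]
  rd@[10:8]=0x5 ⇒ h
  rs@[7:5]=0x4 ⇒ e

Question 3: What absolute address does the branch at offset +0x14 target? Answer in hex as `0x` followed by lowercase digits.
+0x14: f0 5f ⇒ word 0x5ff0 (little)
  opcode bits[15:11]=0xb: je/J
  imm: (w>>0)&0x7ff=0x7f0 (s11→-16) → #-16
  target = base 0x3bf4 + off 0x14 + 2 + imm -16 = 0x3bfa

0x3bfa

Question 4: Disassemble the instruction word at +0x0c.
+0x0c: a0 ae ⇒ word 0xaea0 (little)
  top 5b → 0x15 → and [RR]
  [10:8] rd=6 = l
  [7:5] rs=5 = h

and l, h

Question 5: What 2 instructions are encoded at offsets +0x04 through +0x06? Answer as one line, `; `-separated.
mov c, c; pop e

+0x04: 40 0a ⇒ word 0x0a40 (little)
  op=0x0a40>>11=0x1 ⇒ mov (RR)
  [10:8] rd=2 = c
  [7:5] rs=2 = c
+0x06: 00 dc ⇒ word 0xdc00 (little)
  op=0xdc00>>11=0x1b ⇒ pop (R)
  [10:8] rd=4 = e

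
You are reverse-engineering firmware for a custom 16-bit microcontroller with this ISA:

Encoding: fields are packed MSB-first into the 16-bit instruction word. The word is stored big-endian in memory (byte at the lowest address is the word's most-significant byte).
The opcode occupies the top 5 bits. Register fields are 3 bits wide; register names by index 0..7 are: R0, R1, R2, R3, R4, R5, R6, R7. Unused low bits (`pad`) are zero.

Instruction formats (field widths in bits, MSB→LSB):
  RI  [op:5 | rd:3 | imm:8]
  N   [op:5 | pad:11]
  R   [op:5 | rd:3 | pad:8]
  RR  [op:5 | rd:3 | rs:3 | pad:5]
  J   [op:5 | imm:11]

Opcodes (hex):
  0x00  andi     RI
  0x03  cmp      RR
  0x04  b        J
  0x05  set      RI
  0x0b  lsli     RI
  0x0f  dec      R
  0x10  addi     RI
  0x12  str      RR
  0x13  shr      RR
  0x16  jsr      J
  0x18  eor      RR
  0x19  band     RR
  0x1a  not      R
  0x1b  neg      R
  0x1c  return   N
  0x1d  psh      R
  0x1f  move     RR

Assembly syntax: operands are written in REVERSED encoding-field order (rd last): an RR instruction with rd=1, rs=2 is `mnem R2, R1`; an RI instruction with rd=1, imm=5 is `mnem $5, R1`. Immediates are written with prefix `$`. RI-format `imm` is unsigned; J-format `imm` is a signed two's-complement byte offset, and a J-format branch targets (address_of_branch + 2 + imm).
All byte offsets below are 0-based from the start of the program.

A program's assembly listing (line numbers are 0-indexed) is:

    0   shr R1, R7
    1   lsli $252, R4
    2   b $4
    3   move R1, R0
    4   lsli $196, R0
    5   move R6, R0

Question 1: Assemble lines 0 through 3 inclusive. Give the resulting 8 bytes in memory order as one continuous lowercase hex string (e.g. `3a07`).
9f205cfc2004f820

0. shr fields op=0x13:5|rd=7:3|rs=1:3|pad=0:5 → word 9f20h → 9f 20
1. lsli fields op=0xb:5|rd=4:3|imm=252:8 → word 5cfch → 5c fc
2. b fields op=0x4:5|imm=4:11 → word 2004h → 20 04
3. move fields op=0x1f:5|rd=0:3|rs=1:3|pad=0:5 → word f820h → f8 20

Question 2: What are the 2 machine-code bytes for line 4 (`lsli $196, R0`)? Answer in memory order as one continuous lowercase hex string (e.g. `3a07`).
L4: lsli op=0xb:5|rd=0:3|imm=196:8 ⇒ 0x58c4 ⇒ big 58 c4

58c4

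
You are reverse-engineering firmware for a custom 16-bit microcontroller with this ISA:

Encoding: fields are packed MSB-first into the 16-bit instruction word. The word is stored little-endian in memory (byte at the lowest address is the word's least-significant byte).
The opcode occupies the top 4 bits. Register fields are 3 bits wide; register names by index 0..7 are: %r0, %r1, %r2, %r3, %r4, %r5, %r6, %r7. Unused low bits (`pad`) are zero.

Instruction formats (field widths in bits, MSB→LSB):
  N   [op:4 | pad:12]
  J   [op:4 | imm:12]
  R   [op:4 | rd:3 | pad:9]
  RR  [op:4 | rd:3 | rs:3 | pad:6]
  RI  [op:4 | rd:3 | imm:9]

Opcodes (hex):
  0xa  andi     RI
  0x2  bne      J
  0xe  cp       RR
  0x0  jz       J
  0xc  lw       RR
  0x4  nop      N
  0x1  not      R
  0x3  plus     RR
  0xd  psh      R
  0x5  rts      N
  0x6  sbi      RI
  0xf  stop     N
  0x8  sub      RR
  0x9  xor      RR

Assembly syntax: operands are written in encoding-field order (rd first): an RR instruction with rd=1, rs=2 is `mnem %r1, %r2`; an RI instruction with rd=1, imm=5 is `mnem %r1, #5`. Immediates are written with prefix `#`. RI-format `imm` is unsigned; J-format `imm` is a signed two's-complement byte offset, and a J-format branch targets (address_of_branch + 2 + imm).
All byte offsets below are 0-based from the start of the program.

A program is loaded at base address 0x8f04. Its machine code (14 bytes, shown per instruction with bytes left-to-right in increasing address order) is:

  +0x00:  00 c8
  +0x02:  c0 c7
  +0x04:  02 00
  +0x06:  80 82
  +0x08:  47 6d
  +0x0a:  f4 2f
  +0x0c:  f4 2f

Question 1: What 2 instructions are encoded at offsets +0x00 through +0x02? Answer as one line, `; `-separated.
@+00  little-endian(00 c8) = 0xc800
  top 4b → 0xc → lw [RR]
  [11:9] rd=4 = %r4
  [8:6] rs=0 = %r0
@+02  little-endian(c0 c7) = 0xc7c0
  top 4b → 0xc → lw [RR]
  [11:9] rd=3 = %r3
  [8:6] rs=7 = %r7

lw %r4, %r0; lw %r3, %r7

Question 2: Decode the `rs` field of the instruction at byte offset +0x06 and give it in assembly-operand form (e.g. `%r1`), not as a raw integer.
%r2

[06] 80 82 → 0x8280
  opcode bits[15:12]=0x8: sub/RR
  rd@[11:9]=0x1 ⇒ %r1
  rs@[8:6]=0x2 ⇒ %r2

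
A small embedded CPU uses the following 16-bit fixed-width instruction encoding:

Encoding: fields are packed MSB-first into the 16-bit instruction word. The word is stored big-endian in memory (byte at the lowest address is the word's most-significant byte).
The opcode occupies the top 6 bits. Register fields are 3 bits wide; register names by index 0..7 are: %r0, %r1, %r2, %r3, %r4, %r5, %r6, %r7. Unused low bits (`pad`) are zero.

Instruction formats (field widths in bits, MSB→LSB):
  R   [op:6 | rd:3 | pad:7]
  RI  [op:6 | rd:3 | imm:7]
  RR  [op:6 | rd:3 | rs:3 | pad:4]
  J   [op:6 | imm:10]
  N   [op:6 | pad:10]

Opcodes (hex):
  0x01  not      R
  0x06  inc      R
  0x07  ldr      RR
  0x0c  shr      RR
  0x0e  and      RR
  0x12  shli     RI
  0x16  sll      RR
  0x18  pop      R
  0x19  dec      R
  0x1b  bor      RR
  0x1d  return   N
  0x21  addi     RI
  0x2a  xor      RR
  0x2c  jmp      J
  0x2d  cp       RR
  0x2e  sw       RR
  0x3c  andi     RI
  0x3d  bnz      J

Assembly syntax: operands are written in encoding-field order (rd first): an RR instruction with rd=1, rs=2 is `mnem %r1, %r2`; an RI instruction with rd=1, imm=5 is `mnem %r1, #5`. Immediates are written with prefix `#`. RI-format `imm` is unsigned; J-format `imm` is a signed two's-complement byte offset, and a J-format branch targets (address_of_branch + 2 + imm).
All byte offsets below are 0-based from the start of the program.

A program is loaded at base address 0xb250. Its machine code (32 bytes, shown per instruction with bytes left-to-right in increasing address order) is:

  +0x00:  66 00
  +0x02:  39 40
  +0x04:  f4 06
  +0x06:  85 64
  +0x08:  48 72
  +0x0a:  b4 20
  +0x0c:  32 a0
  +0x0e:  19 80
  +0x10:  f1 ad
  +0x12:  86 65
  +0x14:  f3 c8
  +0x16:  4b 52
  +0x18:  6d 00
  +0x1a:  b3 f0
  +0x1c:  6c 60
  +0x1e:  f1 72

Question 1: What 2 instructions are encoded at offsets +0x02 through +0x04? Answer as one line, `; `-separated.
and %r2, %r4; bnz #6

off 0x02: read 39 40 as big → 0x3940
  top 6b → 0xe → and [RR]
  [9:7] rd=2 = %r2
  [6:4] rs=4 = %r4
off 0x04: read f4 06 as big → 0xf406
  top 6b → 0x3d → bnz [J]
  [9:0] imm=6 = #6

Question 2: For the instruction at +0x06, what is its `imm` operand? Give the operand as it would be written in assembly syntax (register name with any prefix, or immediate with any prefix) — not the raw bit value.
#100

off 0x06: read 85 64 as big → 0x8564
  op=0x8564>>10=0x21 ⇒ addi (RI)
  [9:7] rd=2 = %r2
  [6:0] imm=100 = #100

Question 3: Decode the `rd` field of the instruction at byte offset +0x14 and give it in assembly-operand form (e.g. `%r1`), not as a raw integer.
@+14  big-endian(f3 c8) = 0xf3c8
  opcode bits[15:10]=0x3c: andi/RI
  [9:7] rd=7 = %r7
  [6:0] imm=72 = #72

%r7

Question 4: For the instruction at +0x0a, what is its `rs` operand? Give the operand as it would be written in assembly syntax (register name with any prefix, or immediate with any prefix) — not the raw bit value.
%r2

off 0x0a: read b4 20 as big → 0xb420
  opcode bits[15:10]=0x2d: cp/RR
  rd@[9:7]=0x0 ⇒ %r0
  rs@[6:4]=0x2 ⇒ %r2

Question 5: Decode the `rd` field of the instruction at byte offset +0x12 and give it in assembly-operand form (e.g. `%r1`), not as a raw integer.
%r4

@+12  big-endian(86 65) = 0x8665
  top 6b → 0x21 → addi [RI]
  rd@[9:7]=0x4 ⇒ %r4
  imm@[6:0]=0x65 ⇒ #101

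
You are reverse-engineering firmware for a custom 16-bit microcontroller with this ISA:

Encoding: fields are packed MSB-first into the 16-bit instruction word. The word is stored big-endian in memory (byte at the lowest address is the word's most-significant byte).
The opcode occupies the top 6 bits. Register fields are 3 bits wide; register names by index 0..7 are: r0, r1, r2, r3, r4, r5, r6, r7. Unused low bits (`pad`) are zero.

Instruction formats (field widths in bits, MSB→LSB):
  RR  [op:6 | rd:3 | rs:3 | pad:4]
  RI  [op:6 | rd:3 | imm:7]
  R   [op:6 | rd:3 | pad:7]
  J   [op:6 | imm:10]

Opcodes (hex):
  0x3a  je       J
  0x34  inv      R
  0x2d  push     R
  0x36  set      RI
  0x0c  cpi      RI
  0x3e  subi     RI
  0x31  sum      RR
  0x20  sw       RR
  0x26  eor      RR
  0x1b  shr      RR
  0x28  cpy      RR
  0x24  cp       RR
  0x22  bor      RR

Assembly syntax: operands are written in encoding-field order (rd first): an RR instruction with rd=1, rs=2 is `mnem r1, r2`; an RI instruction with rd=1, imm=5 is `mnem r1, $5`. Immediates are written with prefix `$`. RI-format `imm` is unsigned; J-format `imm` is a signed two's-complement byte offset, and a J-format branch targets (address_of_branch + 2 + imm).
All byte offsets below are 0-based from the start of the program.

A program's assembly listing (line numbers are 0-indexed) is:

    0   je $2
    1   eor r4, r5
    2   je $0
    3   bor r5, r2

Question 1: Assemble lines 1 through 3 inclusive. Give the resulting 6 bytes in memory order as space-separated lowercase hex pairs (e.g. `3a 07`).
L1: eor op=0x26:6|rd=4:3|rs=5:3|pad=0:4 ⇒ 0x9a50 ⇒ big 9a 50
L2: je op=0x3a:6|imm=0:10 ⇒ 0xe800 ⇒ big e8 00
L3: bor op=0x22:6|rd=5:3|rs=2:3|pad=0:4 ⇒ 0x8aa0 ⇒ big 8a a0

9a 50 e8 00 8a a0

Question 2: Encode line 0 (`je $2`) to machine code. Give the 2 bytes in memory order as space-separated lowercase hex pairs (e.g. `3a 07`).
e8 02

0. je fields op=0x3a:6|imm=2:10 → word e802h → e8 02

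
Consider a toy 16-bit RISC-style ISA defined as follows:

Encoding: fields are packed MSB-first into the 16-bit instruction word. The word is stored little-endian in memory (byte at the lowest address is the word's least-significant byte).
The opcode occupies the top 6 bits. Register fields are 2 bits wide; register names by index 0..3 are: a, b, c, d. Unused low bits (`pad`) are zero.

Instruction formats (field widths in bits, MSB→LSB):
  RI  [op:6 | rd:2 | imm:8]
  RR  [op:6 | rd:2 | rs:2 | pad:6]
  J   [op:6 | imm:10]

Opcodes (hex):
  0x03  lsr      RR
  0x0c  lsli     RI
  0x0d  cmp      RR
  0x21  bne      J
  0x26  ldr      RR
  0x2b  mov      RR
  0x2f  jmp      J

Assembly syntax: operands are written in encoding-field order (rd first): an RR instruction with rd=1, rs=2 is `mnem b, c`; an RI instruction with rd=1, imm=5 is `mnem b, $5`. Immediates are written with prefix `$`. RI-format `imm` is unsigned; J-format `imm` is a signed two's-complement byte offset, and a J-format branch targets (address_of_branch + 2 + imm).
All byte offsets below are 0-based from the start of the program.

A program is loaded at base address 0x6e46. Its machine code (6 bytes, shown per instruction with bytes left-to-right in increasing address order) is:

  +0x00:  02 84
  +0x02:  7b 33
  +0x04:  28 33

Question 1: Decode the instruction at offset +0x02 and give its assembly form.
+0x02: 7b 33 ⇒ word 0x337b (little)
  top 6b → 0xc → lsli [RI]
  rd@[9:8]=0x3 ⇒ d
  imm@[7:0]=0x7b ⇒ $123

lsli d, $123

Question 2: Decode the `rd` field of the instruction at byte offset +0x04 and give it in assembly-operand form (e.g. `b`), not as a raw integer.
d

off 0x04: read 28 33 as little → 0x3328
  top 6b → 0xc → lsli [RI]
  rd: (w>>8)&0x3=0x3 → d
  imm: (w>>0)&0xff=0x28 → $40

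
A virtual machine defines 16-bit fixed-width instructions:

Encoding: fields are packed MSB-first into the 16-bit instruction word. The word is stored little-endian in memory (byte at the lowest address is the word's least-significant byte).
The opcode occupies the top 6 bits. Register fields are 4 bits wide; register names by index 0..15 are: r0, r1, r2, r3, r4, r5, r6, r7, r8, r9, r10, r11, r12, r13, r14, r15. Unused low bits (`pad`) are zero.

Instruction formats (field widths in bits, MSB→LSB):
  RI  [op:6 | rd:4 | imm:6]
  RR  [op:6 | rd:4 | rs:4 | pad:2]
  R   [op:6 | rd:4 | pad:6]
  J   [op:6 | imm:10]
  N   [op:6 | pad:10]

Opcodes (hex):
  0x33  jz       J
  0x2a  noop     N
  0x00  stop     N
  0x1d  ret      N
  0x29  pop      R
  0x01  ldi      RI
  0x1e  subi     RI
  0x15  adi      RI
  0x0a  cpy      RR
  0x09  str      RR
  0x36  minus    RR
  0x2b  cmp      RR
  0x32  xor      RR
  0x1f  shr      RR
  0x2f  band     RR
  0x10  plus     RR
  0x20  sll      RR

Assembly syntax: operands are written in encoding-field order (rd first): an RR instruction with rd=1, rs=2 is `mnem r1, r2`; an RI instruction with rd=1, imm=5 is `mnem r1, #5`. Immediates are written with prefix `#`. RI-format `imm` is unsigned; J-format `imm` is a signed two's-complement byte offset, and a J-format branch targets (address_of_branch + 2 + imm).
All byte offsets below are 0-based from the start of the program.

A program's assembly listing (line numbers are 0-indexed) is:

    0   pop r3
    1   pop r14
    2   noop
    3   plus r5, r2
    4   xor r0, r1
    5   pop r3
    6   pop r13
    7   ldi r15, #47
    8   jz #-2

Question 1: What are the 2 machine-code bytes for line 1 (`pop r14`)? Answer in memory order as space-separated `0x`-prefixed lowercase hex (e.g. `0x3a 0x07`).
0x80 0xa7

1. pop fields op=0x29:6|rd=14:4|pad=0:6 → word a780h → 80 a7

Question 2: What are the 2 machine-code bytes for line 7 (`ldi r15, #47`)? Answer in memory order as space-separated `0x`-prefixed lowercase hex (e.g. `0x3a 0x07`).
0xef 0x07

line 7 (ldi): pack op=0x1:6|rd=15:4|imm=47:6 = 0x07ef; little→ ef 07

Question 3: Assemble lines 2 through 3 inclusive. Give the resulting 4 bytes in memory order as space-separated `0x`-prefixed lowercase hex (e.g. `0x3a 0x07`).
0x00 0xa8 0x48 0x41

L2: noop op=0x2a:6|pad=0:10 ⇒ 0xa800 ⇒ little 00 a8
L3: plus op=0x10:6|rd=5:4|rs=2:4|pad=0:2 ⇒ 0x4148 ⇒ little 48 41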